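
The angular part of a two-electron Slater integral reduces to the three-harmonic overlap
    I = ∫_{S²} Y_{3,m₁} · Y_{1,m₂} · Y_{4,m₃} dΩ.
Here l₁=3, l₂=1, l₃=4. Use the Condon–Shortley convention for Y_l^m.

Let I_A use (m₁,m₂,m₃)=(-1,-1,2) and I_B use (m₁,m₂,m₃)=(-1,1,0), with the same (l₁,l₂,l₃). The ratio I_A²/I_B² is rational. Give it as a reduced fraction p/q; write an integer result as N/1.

5/2

l's match ⇒ only the (l;m) 3-j factors differ between A and B.
A: triangle coeff Δ(3,1,4) = 1/252; Σ_t [0,0]: t=0:+1/96 = 1/96; (3j)²=5/84 [(3 1 4; -1 -1 2)], sign=+1
B: triangle coeff Δ(3,1,4) = 1/252; Σ_t [0,0]: t=0:+1/96 = 1/96; (3j)²=1/42 [(3 1 4; -1 1 0)], sign=+1
I_A²/I_B² = (5/84)/(1/42) = 5/2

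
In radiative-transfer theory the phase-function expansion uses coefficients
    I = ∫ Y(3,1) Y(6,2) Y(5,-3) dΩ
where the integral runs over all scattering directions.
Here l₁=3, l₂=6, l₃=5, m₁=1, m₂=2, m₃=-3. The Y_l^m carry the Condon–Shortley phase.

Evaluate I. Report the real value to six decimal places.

Rules hold: Σm=0, L=14 even, 3≤5≤9.
N = 7·13·11 = 1001
Δ = 4!·2!·8!/15! = 1/675675
Racah Σ t=1..3: t=1:−1/8640 t=2:+1/2304 t=3:−1/8640 = 7/34560
⇒ 3j(3 6 5; 0 0 0)² = 7/429, sgn -1
Racah Σ t=0..2: t=0:+1/1935360 t=1:−1/30240 t=2:+1/11520 = 1/18432
⇒ 3j(3 6 5; 1 2 -3)² = 7/429, sgn +1
4πI² = N·(3j₀)²·(3jₘ)² = 343/1287
I = -1·√(0.266511/4π) = -0.14563067

-0.145631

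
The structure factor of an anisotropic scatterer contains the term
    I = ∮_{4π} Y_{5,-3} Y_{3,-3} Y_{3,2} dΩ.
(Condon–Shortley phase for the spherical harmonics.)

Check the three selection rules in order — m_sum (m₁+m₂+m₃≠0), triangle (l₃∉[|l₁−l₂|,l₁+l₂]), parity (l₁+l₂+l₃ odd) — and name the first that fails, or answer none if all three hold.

m_sum

azimuthal sum: -3 − 3 + 2 = -4  ✗
2 ≤ 3 ≤ 8 (triangle on l)
L = 5 + 3 + 3 = 11 (odd)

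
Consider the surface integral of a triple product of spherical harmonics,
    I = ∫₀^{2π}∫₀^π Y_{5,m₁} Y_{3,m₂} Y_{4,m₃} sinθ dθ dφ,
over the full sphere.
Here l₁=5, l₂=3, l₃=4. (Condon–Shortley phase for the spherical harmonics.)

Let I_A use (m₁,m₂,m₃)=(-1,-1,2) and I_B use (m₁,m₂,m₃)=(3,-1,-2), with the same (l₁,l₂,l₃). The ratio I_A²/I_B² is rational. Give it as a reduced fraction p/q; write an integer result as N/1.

1849/3402

Shared (l₁,l₂,l₃)=(5,3,4): N and (l;000)² cancel in I_A²/I_B².
A: Δ = 4!·6!·2!/13! = 1/180180; Racah Σ t=0..2: t=0:+1/34560 t=1:−1/720 t=2:+1/384 = 43/34560; ⇒ 3j(5 3 4; -1 -1 2)² = 1849/180180, sgn +1
B: Δ = 4!·6!·2!/13! = 1/180180; Racah Σ t=0..2: t=0:+1/2304 t=1:−1/720 t=2:+1/5760 = -1/1280; ⇒ 3j(5 3 4; 3 -1 -2)² = 27/1430, sgn -1
I_A²/I_B² = (1849/180180)/(27/1430) = 1849/3402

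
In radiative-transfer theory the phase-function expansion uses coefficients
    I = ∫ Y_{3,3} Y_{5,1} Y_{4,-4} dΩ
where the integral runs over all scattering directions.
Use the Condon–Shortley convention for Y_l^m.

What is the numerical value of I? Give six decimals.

m-sum 0 ✓  L=12 even ✓  2≤4≤8 ✓
Π(2lᵢ+1) = 7×11×9 = 693
triangle coeff Δ(3,5,4) = 1/180180
Σ_t [1,3]: t=1:−1/576 t=2:+1/144 t=3:−1/576 = 1/288
(3j)²=20/1001 [(3 5 4; 0 0 0)], sign=+1
Σ_t [0,0]: t=0:+1/34560 = 1/34560
(3j)²=1/429 [(3 5 4; 3 1 -4)], sign=+1
⇒ 4πI² = 60/1859
I = (+1)√(60/1859/(4π)) = 0.05067935

0.050679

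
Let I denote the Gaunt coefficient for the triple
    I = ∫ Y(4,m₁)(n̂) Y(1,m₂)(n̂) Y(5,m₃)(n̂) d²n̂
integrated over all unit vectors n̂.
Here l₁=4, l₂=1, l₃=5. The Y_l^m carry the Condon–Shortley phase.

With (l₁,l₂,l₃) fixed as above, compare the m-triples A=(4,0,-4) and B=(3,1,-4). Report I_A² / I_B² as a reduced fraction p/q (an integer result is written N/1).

Shared (l₁,l₂,l₃)=(4,1,5): N and (l;000)² cancel in I_A²/I_B².
A: Δ = 0!·8!·2!/11! = 1/495; Racah Σ t=0..0: t=0:+1/40320 = 1/40320; ⇒ 3j(4 1 5; 4 0 -4)² = 1/55, sgn -1
B: Δ = 0!·8!·2!/11! = 1/495; Racah Σ t=0..0: t=0:+1/10080 = 1/10080; ⇒ 3j(4 1 5; 3 1 -4)² = 4/55, sgn -1
I_A²/I_B² = (1/55)/(4/55) = 1/4

1/4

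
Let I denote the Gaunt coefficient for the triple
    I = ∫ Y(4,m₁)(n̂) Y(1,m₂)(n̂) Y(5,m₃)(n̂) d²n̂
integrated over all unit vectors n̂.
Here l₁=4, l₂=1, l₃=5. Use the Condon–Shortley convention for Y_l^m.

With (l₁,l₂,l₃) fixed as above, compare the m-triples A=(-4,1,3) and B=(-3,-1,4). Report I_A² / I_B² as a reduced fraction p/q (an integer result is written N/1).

1/36

Same 4,1,5: normalisation and zero-m 3j drop out of the ratio.
A: Δ: 0! 8! 2! / 11! → 1/495; sum: t=0:+1/80640 = 1/80640; 3j²(4 1 5; -4 1 3) = Δ·Π!·Σ² = 1/495  (sign +1)
B: Δ: 0! 8! 2! / 11! → 1/495; sum: t=0:+1/10080 = 1/10080; 3j²(4 1 5; -3 -1 4) = Δ·Π!·Σ² = 4/55  (sign -1)
I_A²/I_B² = (1/495)/(4/55) = 1/36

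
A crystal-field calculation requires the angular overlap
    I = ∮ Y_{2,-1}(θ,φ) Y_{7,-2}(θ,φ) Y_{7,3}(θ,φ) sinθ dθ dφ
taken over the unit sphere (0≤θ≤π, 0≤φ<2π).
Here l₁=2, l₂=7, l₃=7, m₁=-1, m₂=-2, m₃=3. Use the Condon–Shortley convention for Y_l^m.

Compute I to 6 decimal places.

-0.123591

Rules hold: Σm=0, L=16 even, 5≤7≤9.
N = 5·15·15 = 1125
Δ = 2!·2!·12!/17! = 1/185640
Racah Σ t=0..2: t=0:+1/2419200 t=1:−1/518400 t=2:+1/2419200 = -1/907200
⇒ 3j(2 7 7; 0 0 0)² = 56/3315, sgn +1
Racah Σ t=1..2: t=1:−1/1935360 t=2:+1/4354560 = -1/3483648
⇒ 3j(2 7 7; -1 -2 3)² = 125/12376, sgn -1
4πI² = N·(3j₀)²·(3jₘ)² = 9375/48841
I = -1·√(0.191949/4π) = -0.12359145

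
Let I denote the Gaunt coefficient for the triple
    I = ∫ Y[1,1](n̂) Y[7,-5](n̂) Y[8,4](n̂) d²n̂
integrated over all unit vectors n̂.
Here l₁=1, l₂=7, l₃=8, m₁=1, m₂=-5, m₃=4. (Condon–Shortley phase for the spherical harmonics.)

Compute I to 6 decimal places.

0.074948

m-sum 0 ✓  L=16 even ✓  6≤8≤8 ✓
Π(2lᵢ+1) = 3×15×17 = 765
triangle coeff Δ(1,7,8) = 1/2040
Σ_t [0,0]: t=0:+1/25401600 = 1/25401600
(3j)²=8/255 [(1 7 8; 0 0 0)], sign=+1
Σ_t [0,0]: t=0:+1/1916006400 = 1/1916006400
(3j)²=1/340 [(1 7 8; 1 -5 4)], sign=+1
⇒ 4πI² = 6/85
I = (+1)√(6/85/(4π)) = 0.07494820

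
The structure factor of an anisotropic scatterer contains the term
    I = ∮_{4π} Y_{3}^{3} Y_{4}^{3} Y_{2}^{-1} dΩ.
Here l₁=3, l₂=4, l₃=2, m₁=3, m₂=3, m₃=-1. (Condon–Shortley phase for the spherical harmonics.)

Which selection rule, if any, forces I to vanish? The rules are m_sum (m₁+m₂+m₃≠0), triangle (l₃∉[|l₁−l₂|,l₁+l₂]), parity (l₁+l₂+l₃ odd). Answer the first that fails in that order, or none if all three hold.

m₁+m₂+m₃ = 3 + 3 − 1 = 5  ✗
triangle: |3−4|=1 ≤ l₃=2 ≤ 3+4=7
parity: l₁+l₂+l₃ = 9 is odd

m_sum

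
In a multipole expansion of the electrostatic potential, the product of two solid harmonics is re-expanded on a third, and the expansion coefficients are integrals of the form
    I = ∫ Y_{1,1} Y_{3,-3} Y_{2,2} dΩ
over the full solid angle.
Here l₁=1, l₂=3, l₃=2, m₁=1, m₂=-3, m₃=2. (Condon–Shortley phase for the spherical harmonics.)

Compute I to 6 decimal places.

m-sum 0 ✓  L=6 even ✓  2≤2≤4 ✓
Π(2lᵢ+1) = 3×7×5 = 105
triangle coeff Δ(1,3,2) = 1/105
Σ_t [1,1]: t=1:−1/4 = -1/4
(3j)²=3/35 [(1 3 2; 0 0 0)], sign=-1
Σ_t [0,0]: t=0:+1/48 = 1/48
(3j)²=1/7 [(1 3 2; 1 -3 2)], sign=+1
⇒ 4πI² = 9/7
I = (-1)√(9/7/(4π)) = -0.31986543

-0.319865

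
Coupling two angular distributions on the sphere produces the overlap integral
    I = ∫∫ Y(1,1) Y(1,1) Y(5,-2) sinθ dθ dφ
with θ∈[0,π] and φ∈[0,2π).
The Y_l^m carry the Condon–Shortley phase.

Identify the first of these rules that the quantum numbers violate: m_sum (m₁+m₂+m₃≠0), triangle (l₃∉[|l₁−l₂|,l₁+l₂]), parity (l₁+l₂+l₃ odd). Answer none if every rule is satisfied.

Σmᵢ = 0  ✓
l₃∈[|l₁−l₂|,l₁+l₂]=[0,2], have l₃=5  ✗
Σlᵢ = 7 ⇒ odd

triangle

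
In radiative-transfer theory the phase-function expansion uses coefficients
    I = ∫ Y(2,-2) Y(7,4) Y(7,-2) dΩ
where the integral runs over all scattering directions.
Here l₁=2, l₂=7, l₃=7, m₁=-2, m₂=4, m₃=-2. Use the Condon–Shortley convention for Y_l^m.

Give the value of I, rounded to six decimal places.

Rules hold: Σm=0, L=16 even, 5≤7≤9.
N = 5·15·15 = 1125
Δ = 2!·2!·12!/17! = 1/185640
Racah Σ t=0..2: t=0:+1/2419200 t=1:−1/518400 t=2:+1/2419200 = -1/907200
⇒ 3j(2 7 7; 0 0 0)² = 56/3315, sgn +1
Racah Σ t=2..2: t=2:+1/8709120 = 1/8709120
⇒ 3j(2 7 7; -2 4 -2)² = 55/3094, sgn -1
4πI² = N·(3j₀)²·(3jₘ)² = 16500/48841
I = -1·√(0.337831/4π) = -0.16396259

-0.163963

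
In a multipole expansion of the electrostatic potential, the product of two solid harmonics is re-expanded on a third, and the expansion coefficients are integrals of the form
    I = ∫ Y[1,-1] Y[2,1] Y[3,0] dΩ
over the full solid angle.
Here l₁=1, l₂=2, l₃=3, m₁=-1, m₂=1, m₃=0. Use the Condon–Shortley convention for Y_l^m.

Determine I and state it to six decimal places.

m-sum 0 ✓  L=6 even ✓  1≤3≤3 ✓
Π(2lᵢ+1) = 3×5×7 = 105
triangle coeff Δ(1,2,3) = 1/105
Σ_t [0,0]: t=0:+1/4 = 1/4
(3j)²=3/35 [(1 2 3; 0 0 0)], sign=-1
Σ_t [0,0]: t=0:+1/12 = 1/12
(3j)²=1/35 [(1 2 3; -1 1 0)], sign=-1
⇒ 4πI² = 9/35
I = (+1)√(9/35/(4π)) = 0.14304817

0.143048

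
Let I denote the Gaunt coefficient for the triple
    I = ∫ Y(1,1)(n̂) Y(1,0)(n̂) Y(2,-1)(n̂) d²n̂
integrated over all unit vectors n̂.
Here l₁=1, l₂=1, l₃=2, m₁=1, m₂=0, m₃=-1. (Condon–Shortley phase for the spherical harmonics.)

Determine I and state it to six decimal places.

-0.218510

Rules hold: Σm=0, L=4 even, 0≤2≤2.
N = 3·3·5 = 45
Δ = 0!·2!·2!/5! = 1/30
Racah Σ t=0..0: t=0:+1/1 = 1/1
⇒ 3j(1 1 2; 0 0 0)² = 2/15, sgn +1
Racah Σ t=0..0: t=0:+1/2 = 1/2
⇒ 3j(1 1 2; 1 0 -1)² = 1/10, sgn -1
4πI² = N·(3j₀)²·(3jₘ)² = 3/5
I = -1·√(0.6/4π) = -0.21850969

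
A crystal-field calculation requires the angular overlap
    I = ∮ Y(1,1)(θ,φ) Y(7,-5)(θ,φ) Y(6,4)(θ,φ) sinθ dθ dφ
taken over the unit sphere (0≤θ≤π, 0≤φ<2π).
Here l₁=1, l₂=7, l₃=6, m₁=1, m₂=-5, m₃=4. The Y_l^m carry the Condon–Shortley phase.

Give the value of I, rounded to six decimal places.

-0.284256

m-sum 0 ✓  L=14 even ✓  6≤6≤8 ✓
Π(2lᵢ+1) = 3×15×13 = 585
triangle coeff Δ(1,7,6) = 1/1365
Σ_t [1,1]: t=1:−1/518400 = -1/518400
(3j)²=7/195 [(1 7 6; 0 0 0)], sign=-1
Σ_t [0,0]: t=0:+1/14515200 = 1/14515200
(3j)²=22/455 [(1 7 6; 1 -5 4)], sign=+1
⇒ 4πI² = 66/65
I = (-1)√(66/65/(4π)) = -0.28425647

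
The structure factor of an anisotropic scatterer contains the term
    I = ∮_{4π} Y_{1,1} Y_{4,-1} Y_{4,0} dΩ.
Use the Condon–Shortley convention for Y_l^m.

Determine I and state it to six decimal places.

L=9 odd ⇒ parity kills the (l;000) factor ⇒ I = 0

0.000000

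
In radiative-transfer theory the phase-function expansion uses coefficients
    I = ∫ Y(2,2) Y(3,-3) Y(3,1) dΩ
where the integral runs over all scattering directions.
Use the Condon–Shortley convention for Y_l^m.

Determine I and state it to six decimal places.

0.132981

m-sum 0 ✓  L=8 even ✓  1≤3≤5 ✓
Π(2lᵢ+1) = 5×7×7 = 245
triangle coeff Δ(2,3,3) = 1/3780
Σ_t [0,2]: t=0:+1/24 t=1:−1/4 t=2:+1/24 = -1/6
(3j)²=4/105 [(2 3 3; 0 0 0)], sign=+1
Σ_t [0,0]: t=0:+1/96 = 1/96
(3j)²=1/42 [(2 3 3; 2 -3 1)], sign=+1
⇒ 4πI² = 2/9
I = (+1)√(2/9/(4π)) = 0.13298076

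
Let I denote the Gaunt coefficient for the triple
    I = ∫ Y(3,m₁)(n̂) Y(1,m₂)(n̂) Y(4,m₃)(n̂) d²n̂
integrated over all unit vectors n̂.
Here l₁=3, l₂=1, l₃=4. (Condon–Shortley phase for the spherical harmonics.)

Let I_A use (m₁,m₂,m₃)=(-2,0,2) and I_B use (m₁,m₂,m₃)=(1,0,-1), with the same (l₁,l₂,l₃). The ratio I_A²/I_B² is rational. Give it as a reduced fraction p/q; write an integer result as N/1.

Same 3,1,4: normalisation and zero-m 3j drop out of the ratio.
A: Δ: 0! 6! 2! / 9! → 1/252; sum: t=0:+1/120 = 1/120; 3j²(3 1 4; -2 0 2) = Δ·Π!·Σ² = 1/21  (sign +1)
B: Δ: 0! 6! 2! / 9! → 1/252; sum: t=0:+1/48 = 1/48; 3j²(3 1 4; 1 0 -1) = Δ·Π!·Σ² = 5/84  (sign -1)
I_A²/I_B² = (1/21)/(5/84) = 4/5

4/5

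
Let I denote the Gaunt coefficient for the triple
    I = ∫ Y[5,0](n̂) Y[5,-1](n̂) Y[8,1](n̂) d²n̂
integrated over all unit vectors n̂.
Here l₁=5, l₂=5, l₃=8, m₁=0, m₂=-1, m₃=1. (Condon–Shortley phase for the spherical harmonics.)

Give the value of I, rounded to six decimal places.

-0.105135

Rules hold: Σm=0, L=18 even, 0≤8≤10.
N = 11·11·17 = 2057
Δ = 2!·8!·8!/19! = 1/37413090
Racah Σ t=0..2: t=0:+1/1036800 t=1:−1/331776 t=2:+1/1036800 = -1/921600
⇒ 3j(5 5 8; 0 0 0)² = 490/46189, sgn -1
Racah Σ t=0..2: t=0:+1/829440 t=1:−1/414720 t=2:+1/2073600 = -1/1382400
⇒ 3j(5 5 8; 0 -1 1)² = 294/46189, sgn +1
4πI² = N·(3j₀)²·(3jₘ)² = 144060/1037153
I = -1·√(0.138899/4π) = -0.10513453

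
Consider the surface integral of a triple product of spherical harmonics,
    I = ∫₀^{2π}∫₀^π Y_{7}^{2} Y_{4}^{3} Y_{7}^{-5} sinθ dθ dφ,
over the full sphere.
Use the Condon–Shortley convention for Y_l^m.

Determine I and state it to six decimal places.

0.160152

Rules hold: Σm=0, L=18 even, 3≤7≤11.
N = 15·9·15 = 2025
Δ = 4!·10!·4!/19! = 1/58198140
Racah Σ t=0..4: t=0:+1/17418240 t=1:−1/622080 t=2:+1/230400 t=3:−1/622080 t=4:+1/17418240 = 1/806400
⇒ 3j(7 4 7; 0 0 0)² = 2268/230945, sgn -1
Racah Σ t=3..4: t=3:−1/11612160 t=4:+1/52254720 = -1/14929920
⇒ 3j(7 4 7; 2 3 -5)² = 1225/75582, sgn -1
4πI² = N·(3j₀)²·(3jₘ)² = 62511750/193947611
I = +1·√(0.322313/4π) = 0.16015248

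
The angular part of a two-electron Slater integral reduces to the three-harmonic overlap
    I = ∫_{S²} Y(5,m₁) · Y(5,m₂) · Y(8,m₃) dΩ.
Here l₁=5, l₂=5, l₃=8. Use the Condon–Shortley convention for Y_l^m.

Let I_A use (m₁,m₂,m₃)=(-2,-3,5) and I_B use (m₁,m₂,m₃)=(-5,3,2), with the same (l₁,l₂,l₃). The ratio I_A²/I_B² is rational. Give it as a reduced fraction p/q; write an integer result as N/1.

429/100

l's match ⇒ only the (l;m) 3-j factors differ between A and B.
A: triangle coeff Δ(5,5,8) = 1/37413090; Σ_t [0,2]: t=0:+1/14515200 t=1:−1/7257600 t=2:+1/58060800 = -1/19353600; (3j)²=21/3230 [(5 5 8; -2 -3 5)], sign=+1
B: triangle coeff Δ(5,5,8) = 1/37413090; Σ_t [2,2]: t=2:+1/116121600 = 1/116121600; (3j)²=70/46189 [(5 5 8; -5 3 2)], sign=+1
I_A²/I_B² = (21/3230)/(70/46189) = 429/100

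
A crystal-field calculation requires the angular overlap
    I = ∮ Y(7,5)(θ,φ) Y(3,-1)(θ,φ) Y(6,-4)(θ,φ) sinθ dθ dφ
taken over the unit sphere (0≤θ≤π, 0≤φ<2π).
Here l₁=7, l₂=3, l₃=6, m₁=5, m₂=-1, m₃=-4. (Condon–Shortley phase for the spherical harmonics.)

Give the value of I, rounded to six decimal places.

m-sum 0 ✓  L=16 even ✓  4≤6≤10 ✓
Π(2lᵢ+1) = 15×7×13 = 1365
triangle coeff Δ(7,3,6) = 1/2042040
Σ_t [1,3]: t=1:−1/207360 t=2:+1/57600 t=3:−1/207360 = 1/129600
(3j)²=168/12155 [(7 3 6; 0 0 0)], sign=+1
Σ_t [0,2]: t=0:+1/3870720 t=1:−1/2177280 t=2:+1/29030400 = -29/174182400
(3j)²=841/185640 [(7 3 6; 5 -1 -4)], sign=-1
⇒ 4πI² = 17661/206635
I = (-1)√(17661/206635/(4π)) = -0.08247091

-0.082471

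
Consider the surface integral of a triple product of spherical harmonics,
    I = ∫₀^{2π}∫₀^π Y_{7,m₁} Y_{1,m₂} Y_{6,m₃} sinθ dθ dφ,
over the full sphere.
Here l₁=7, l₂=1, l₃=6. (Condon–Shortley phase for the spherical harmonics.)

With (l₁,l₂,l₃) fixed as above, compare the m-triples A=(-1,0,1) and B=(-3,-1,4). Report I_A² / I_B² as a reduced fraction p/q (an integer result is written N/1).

Shared (l₁,l₂,l₃)=(7,1,6): N and (l;000)² cancel in I_A²/I_B².
A: Δ = 2!·12!·0!/15! = 1/1365; Racah Σ t=1..1: t=1:−1/604800 = -1/604800; ⇒ 3j(7 1 6; -1 0 1)² = 16/455, sgn +1
B: Δ = 2!·12!·0!/15! = 1/1365; Racah Σ t=0..0: t=0:+1/14515200 = 1/14515200; ⇒ 3j(7 1 6; -3 -1 4)² = 2/455, sgn +1
I_A²/I_B² = (16/455)/(2/455) = 8/1

8/1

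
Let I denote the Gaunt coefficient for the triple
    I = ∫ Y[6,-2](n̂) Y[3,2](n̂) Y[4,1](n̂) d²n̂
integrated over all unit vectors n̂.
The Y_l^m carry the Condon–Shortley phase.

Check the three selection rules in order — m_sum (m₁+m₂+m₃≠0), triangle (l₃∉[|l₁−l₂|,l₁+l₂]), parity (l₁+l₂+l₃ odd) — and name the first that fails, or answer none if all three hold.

m_sum

Σmᵢ = 1  ✗
l₃∈[|l₁−l₂|,l₁+l₂]=[3,9], have l₃=4
Σlᵢ = 13 ⇒ odd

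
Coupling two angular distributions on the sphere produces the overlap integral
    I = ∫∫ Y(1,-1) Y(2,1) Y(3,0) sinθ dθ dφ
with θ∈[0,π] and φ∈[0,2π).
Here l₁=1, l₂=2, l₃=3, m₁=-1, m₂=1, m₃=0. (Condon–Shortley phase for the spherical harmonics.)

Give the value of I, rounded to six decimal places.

Checks pass: Σm=0; 6 even; l₃=3∈[1,3].
(2·1+1)(2·2+1)(2·3+1) = 105
Δ: 0! 2! 4! / 7! → 1/105
sum: t=0:+1/4 = 1/4
3j²(1 2 3; 0 0 0) = Δ·Π!·Σ² = 3/35  (sign -1)
sum: t=0:+1/12 = 1/12
3j²(1 2 3; -1 1 0) = Δ·Π!·Σ² = 1/35  (sign -1)
combine: 4πI² = 105·3/35·1/35 = 9/35
take √, sign +1: I = 0.14304817

0.143048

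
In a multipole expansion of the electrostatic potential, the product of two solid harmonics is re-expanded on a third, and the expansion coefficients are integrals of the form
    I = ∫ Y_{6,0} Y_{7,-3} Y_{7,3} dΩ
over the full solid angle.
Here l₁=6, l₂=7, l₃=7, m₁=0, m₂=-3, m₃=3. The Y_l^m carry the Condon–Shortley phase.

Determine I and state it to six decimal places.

m-sum 0 ✓  L=20 even ✓  1≤7≤13 ✓
Π(2lᵢ+1) = 13×15×15 = 2925
triangle coeff Δ(6,7,7) = 1/2444321880
Σ_t [0,6]: t=0:+1/2612736000 t=1:−1/20736000 t=2:+1/1658880 t=3:−1/746496 t=4:+1/1658880 t=5:−1/20736000 t=6:+1/2612736000 = -1/4354560
(3j)²=1000/138567 [(6 7 7; 0 0 0)], sign=+1
Σ_t [0,4]: t=0:+1/298598400 t=1:−1/10368000 t=2:+1/3317760 t=3:−1/6531840 t=4:+1/92897280 = 197/2985984000
(3j)²=38809/5542680 [(6 7 7; 0 -3 3)], sign=+1
⇒ 4πI² = 24255625/164109517
I = (+1)√(24255625/164109517/(4π)) = 0.10845121

0.108451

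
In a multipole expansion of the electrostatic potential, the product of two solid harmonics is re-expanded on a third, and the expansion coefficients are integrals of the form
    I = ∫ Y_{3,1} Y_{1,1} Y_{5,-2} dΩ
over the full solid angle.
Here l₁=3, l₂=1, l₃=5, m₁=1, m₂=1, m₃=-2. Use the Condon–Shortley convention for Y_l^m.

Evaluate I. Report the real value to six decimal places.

l₃=5 ∉ [2,4] — triangle fails ⇒ I = 0

0.000000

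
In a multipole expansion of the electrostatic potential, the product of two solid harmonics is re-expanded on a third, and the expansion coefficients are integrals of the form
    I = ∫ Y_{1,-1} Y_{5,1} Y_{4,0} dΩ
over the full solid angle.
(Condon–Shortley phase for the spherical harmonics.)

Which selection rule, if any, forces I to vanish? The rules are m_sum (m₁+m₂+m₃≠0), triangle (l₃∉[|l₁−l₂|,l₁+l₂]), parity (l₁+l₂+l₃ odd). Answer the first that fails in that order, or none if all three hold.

none

Σmᵢ = 0  ✓
l₃∈[|l₁−l₂|,l₁+l₂]=[4,6], have l₃=4  ✓
Σlᵢ = 10 ⇒ even  ✓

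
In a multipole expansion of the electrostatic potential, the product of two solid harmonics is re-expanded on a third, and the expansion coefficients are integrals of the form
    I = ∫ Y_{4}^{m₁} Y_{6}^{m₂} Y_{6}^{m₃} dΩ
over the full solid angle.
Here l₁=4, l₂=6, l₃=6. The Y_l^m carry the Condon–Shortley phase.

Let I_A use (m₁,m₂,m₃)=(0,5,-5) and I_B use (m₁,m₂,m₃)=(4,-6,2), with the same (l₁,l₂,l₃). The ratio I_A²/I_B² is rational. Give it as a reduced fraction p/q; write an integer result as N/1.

Same 4,6,6: normalisation and zero-m 3j drop out of the ratio.
A: Δ: 4! 4! 8! / 17! → 1/15315300; sum: t=3:−1/1451520 t=4:+1/2903040 = -1/2903040; 3j²(4 6 6; 0 5 -5) = Δ·Π!·Σ² = 11/1547  (sign +1)
B: Δ: 4! 4! 8! / 17! → 1/15315300; sum: t=0:+1/23224320 = 1/23224320; 3j²(4 6 6; 4 -6 2) = Δ·Π!·Σ² = 1/442  (sign +1)
I_A²/I_B² = (11/1547)/(1/442) = 22/7

22/7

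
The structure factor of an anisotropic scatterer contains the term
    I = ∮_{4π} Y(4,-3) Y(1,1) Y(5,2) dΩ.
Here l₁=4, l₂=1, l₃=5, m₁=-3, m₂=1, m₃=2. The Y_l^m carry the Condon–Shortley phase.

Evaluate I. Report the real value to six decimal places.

Rules hold: Σm=0, L=10 even, 3≤5≤5.
N = 9·3·11 = 297
Δ = 0!·8!·2!/11! = 1/495
Racah Σ t=0..0: t=0:+1/576 = 1/576
⇒ 3j(4 1 5; 0 0 0)² = 5/99, sgn -1
Racah Σ t=0..0: t=0:+1/10080 = 1/10080
⇒ 3j(4 1 5; -3 1 2)² = 1/165, sgn -1
4πI² = N·(3j₀)²·(3jₘ)² = 1/11
I = +1·√(0.0909091/4π) = 0.08505478

0.085055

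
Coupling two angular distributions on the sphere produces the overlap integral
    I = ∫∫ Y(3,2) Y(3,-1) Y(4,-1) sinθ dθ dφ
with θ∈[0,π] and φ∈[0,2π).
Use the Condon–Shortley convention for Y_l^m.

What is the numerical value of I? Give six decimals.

m-sum 0 ✓  L=10 even ✓  0≤4≤6 ✓
Π(2lᵢ+1) = 7×7×9 = 441
triangle coeff Δ(3,3,4) = 1/34650
Σ_t [0,2]: t=0:+1/72 t=1:−1/16 t=2:+1/72 = -5/144
(3j)²=2/77 [(3 3 4; 0 0 0)], sign=-1
Σ_t [0,1]: t=0:+1/48 t=1:−1/144 = 1/72
(3j)²=16/693 [(3 3 4; 2 -1 -1)], sign=-1
⇒ 4πI² = 32/121
I = (+1)√(32/121/(4π)) = 0.14506992

0.145070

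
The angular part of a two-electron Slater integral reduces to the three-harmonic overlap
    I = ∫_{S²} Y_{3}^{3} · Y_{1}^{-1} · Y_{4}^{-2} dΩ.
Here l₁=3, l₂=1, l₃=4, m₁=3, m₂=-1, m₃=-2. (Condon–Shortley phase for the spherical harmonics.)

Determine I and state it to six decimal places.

m-sum 0 ✓  L=8 even ✓  2≤4≤4 ✓
Π(2lᵢ+1) = 7×3×9 = 189
triangle coeff Δ(3,1,4) = 1/252
Σ_t [0,0]: t=0:+1/36 = 1/36
(3j)²=4/63 [(3 1 4; 0 0 0)], sign=+1
Σ_t [0,0]: t=0:+1/1440 = 1/1440
(3j)²=1/252 [(3 1 4; 3 -1 -2)], sign=+1
⇒ 4πI² = 1/21
I = (+1)√(1/21/(4π)) = 0.06155813

0.061558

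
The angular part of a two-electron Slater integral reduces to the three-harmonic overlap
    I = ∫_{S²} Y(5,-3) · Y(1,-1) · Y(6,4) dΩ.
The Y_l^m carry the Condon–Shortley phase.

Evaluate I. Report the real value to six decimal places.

0.274090

m-sum 0 ✓  L=12 even ✓  4≤6≤6 ✓
Π(2lᵢ+1) = 11×3×13 = 429
triangle coeff Δ(5,1,6) = 1/858
Σ_t [0,0]: t=0:+1/14400 = 1/14400
(3j)²=6/143 [(5 1 6; 0 0 0)], sign=+1
Σ_t [0,0]: t=0:+1/161280 = 1/161280
(3j)²=15/286 [(5 1 6; -3 -1 4)], sign=+1
⇒ 4πI² = 135/143
I = (+1)√(135/143/(4π)) = 0.27409047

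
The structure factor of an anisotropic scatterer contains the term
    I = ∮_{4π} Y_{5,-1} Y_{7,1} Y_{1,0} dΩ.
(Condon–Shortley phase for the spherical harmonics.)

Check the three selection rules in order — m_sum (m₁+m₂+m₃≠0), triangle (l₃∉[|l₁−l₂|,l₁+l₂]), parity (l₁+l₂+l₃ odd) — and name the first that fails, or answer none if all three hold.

triangle

m₁+m₂+m₃ = -1 + 1 + 0 = 0  ✓
triangle: |5−7|=2 ≤ l₃=1 ≤ 5+7=12  ✗
parity: l₁+l₂+l₃ = 13 is odd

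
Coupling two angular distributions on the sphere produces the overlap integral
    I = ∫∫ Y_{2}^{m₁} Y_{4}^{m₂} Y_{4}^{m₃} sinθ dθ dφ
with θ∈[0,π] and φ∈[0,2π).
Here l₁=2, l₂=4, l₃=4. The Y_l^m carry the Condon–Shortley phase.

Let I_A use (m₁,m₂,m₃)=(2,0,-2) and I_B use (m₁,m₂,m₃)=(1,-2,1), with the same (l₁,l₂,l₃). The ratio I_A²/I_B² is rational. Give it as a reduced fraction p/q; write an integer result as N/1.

20/9

Same 2,4,4: normalisation and zero-m 3j drop out of the ratio.
A: Δ: 2! 2! 6! / 11! → 1/13860; sum: t=0:+1/192 = 1/192; 3j²(2 4 4; 2 0 -2) = Δ·Π!·Σ² = 3/77  (sign +1)
B: Δ: 2! 2! 6! / 11! → 1/13860; sum: t=0:+1/96 t=1:−1/240 = 1/160; 3j²(2 4 4; 1 -2 1) = Δ·Π!·Σ² = 27/1540  (sign -1)
I_A²/I_B² = (3/77)/(27/1540) = 20/9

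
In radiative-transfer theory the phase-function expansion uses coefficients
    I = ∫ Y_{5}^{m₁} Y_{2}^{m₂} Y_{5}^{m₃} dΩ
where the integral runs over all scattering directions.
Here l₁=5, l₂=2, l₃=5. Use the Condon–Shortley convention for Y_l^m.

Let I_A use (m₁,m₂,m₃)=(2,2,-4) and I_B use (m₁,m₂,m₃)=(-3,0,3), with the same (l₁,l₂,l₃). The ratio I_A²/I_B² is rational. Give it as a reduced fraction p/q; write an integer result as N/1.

72/1

l's match ⇒ only the (l;m) 3-j factors differ between A and B.
A: triangle coeff Δ(5,2,5) = 1/38610; Σ_t [2,2]: t=2:+1/20160 = 1/20160; (3j)²=12/715 [(5 2 5; 2 2 -4)], sign=-1
B: triangle coeff Δ(5,2,5) = 1/38610; Σ_t [0,2]: t=0:+1/161280 t=1:−1/5040 t=2:+1/5760 = -1/53760; (3j)²=1/4290 [(5 2 5; -3 0 3)], sign=-1
I_A²/I_B² = (12/715)/(1/4290) = 72/1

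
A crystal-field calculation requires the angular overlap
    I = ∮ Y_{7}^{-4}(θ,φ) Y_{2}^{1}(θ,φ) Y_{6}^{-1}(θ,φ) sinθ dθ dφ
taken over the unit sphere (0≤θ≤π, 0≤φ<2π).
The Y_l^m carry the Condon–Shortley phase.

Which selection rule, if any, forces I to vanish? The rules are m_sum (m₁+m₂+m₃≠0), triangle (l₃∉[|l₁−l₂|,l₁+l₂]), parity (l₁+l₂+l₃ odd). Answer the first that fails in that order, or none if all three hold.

Σmᵢ = -4  ✗
l₃∈[|l₁−l₂|,l₁+l₂]=[5,9], have l₃=6
Σlᵢ = 15 ⇒ odd

m_sum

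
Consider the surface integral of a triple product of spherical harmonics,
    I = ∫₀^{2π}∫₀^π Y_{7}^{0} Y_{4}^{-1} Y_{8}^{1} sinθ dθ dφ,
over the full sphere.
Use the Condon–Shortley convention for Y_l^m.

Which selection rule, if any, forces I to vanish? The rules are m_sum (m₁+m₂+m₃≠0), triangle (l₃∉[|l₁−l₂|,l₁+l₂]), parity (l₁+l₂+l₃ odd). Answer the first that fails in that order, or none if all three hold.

Σmᵢ = 0  ✓
l₃∈[|l₁−l₂|,l₁+l₂]=[3,11], have l₃=8  ✓
Σlᵢ = 19 ⇒ odd  ✗

parity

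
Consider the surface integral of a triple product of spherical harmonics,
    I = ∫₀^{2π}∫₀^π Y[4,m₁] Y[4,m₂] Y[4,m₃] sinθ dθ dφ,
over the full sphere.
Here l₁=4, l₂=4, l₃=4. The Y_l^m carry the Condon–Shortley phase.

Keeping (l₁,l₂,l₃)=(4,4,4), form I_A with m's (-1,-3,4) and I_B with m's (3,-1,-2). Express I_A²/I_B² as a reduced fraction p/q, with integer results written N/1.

l's match ⇒ only the (l;m) 3-j factors differ between A and B.
A: triangle coeff Δ(4,4,4) = 1/450450; Σ_t [1,1]: t=1:−1/3456 = -1/3456; (3j)²=35/1287 [(4 4 4; -1 -3 4)], sign=-1
B: triangle coeff Δ(4,4,4) = 1/450450; Σ_t [0,1]: t=0:+1/864 t=1:−1/576 = -1/1728; (3j)²=5/1287 [(4 4 4; 3 -1 -2)], sign=-1
I_A²/I_B² = (35/1287)/(5/1287) = 7/1

7/1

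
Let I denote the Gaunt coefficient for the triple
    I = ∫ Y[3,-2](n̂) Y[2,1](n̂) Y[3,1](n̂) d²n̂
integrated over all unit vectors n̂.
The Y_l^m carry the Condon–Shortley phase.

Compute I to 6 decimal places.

0.162868

Checks pass: Σm=0; 8 even; l₃=3∈[1,5].
(2·3+1)(2·2+1)(2·3+1) = 245
Δ: 2! 4! 2! / 9! → 1/3780
sum: t=0:+1/24 t=1:−1/4 t=2:+1/24 = -1/6
3j²(3 2 3; 0 0 0) = Δ·Π!·Σ² = 4/105  (sign +1)
sum: t=1:−1/48 t=2:+1/12 = 1/16
3j²(3 2 3; -2 1 1) = Δ·Π!·Σ² = 1/28  (sign +1)
combine: 4πI² = 245·4/105·1/28 = 1/3
take √, sign +1: I = 0.16286750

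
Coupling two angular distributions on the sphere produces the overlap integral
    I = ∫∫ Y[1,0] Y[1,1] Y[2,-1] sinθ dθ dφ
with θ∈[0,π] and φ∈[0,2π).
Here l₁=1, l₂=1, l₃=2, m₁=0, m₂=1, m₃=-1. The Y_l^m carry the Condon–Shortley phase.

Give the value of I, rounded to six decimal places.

-0.218510

Rules hold: Σm=0, L=4 even, 0≤2≤2.
N = 3·3·5 = 45
Δ = 0!·2!·2!/5! = 1/30
Racah Σ t=0..0: t=0:+1/1 = 1/1
⇒ 3j(1 1 2; 0 0 0)² = 2/15, sgn +1
Racah Σ t=0..0: t=0:+1/2 = 1/2
⇒ 3j(1 1 2; 0 1 -1)² = 1/10, sgn -1
4πI² = N·(3j₀)²·(3jₘ)² = 3/5
I = -1·√(0.6/4π) = -0.21850969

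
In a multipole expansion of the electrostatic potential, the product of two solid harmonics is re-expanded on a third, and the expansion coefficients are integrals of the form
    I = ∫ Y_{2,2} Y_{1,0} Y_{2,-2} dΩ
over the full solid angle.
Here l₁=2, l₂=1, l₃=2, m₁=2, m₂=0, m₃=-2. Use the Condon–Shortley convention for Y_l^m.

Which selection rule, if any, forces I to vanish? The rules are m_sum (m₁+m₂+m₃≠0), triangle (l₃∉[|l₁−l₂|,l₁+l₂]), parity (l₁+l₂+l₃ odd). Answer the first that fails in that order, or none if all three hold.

m₁+m₂+m₃ = 2 + 0 − 2 = 0  ✓
triangle: |2−1|=1 ≤ l₃=2 ≤ 2+1=3  ✓
parity: l₁+l₂+l₃ = 5 is odd  ✗

parity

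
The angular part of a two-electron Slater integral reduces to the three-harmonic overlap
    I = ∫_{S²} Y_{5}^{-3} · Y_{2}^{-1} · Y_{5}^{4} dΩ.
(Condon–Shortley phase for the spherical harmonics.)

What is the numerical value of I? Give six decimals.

0.196098

Rules hold: Σm=0, L=12 even, 3≤5≤7.
N = 11·5·11 = 605
Δ = 2!·8!·2!/13! = 1/38610
Racah Σ t=0..2: t=0:+1/2880 t=1:−1/576 t=2:+1/2880 = -1/960
⇒ 3j(5 2 5; 0 0 0)² = 10/429, sgn +1
Racah Σ t=0..1: t=0:+1/80640 t=1:−1/10080 = -1/11520
⇒ 3j(5 2 5; -3 -1 4)² = 49/1430, sgn +1
4πI² = N·(3j₀)²·(3jₘ)² = 245/507
I = +1·√(0.483235/4π) = 0.19609844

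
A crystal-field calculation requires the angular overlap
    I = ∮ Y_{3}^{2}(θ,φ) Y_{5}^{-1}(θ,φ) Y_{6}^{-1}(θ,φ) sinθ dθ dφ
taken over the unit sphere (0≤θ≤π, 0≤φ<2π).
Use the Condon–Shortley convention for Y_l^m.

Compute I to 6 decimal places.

Rules hold: Σm=0, L=14 even, 2≤6≤8.
N = 7·11·13 = 1001
Δ = 2!·4!·8!/15! = 1/675675
Racah Σ t=0..2: t=0:+1/8640 t=1:−1/2304 t=2:+1/8640 = -7/34560
⇒ 3j(3 5 6; 0 0 0)² = 7/429, sgn -1
Racah Σ t=0..1: t=0:+1/6912 t=1:−1/17280 = 1/11520
⇒ 3j(3 5 6; 2 -1 -1)² = 2/143, sgn -1
4πI² = N·(3j₀)²·(3jₘ)² = 98/429
I = +1·√(0.228438/4π) = 0.13482780

0.134828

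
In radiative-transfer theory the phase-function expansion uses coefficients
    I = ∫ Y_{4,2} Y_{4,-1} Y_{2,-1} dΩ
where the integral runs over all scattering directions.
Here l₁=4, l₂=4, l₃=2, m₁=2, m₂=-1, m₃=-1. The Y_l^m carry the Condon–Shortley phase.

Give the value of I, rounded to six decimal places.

m-sum 0 ✓  L=10 even ✓  0≤2≤8 ✓
Π(2lᵢ+1) = 9×9×5 = 405
triangle coeff Δ(4,4,2) = 1/13860
Σ_t [2,4]: t=2:+1/192 t=3:−1/36 t=4:+1/192 = -5/288
(3j)²=20/693 [(4 4 2; 0 0 0)], sign=-1
Σ_t [1,2]: t=1:−1/240 t=2:+1/96 = 1/160
(3j)²=27/1540 [(4 4 2; 2 -1 -1)], sign=-1
⇒ 4πI² = 1215/5929
I = (+1)√(1215/5929/(4π)) = 0.12770047

0.127700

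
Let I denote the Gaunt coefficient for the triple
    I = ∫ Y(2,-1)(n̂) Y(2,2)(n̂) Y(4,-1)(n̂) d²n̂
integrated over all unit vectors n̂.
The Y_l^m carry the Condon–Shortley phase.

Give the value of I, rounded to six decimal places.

Checks pass: Σm=0; 8 even; l₃=4∈[0,4].
(2·2+1)(2·2+1)(2·4+1) = 225
Δ: 0! 4! 4! / 9! → 1/630
sum: t=0:+1/16 = 1/16
3j²(2 2 4; 0 0 0) = Δ·Π!·Σ² = 2/35  (sign +1)
sum: t=0:+1/144 = 1/144
3j²(2 2 4; -1 2 -1) = Δ·Π!·Σ² = 1/126  (sign -1)
combine: 4πI² = 225·2/35·1/126 = 5/49
take √, sign -1: I = -0.09011188

-0.090112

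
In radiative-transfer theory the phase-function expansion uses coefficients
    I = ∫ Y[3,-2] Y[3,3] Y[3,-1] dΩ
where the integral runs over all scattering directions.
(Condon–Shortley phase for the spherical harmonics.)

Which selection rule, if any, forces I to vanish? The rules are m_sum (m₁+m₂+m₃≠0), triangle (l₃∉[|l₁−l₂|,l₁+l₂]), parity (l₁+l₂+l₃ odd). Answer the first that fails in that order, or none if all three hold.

Σmᵢ = 0  ✓
l₃∈[|l₁−l₂|,l₁+l₂]=[0,6], have l₃=3  ✓
Σlᵢ = 9 ⇒ odd  ✗

parity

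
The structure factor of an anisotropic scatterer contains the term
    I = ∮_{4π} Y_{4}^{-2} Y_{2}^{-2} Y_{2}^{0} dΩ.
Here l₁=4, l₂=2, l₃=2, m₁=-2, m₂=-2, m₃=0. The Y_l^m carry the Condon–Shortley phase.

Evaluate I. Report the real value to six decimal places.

-2 − 2 + 0 = -4 ≠ 0: azimuthal integral kills it; I = 0

0.000000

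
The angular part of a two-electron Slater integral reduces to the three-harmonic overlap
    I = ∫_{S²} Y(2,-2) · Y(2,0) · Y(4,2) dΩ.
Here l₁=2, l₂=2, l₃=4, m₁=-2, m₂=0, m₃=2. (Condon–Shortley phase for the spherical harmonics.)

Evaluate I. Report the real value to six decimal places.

0.156078

m-sum 0 ✓  L=8 even ✓  0≤4≤4 ✓
Π(2lᵢ+1) = 5×5×9 = 225
triangle coeff Δ(2,2,4) = 1/630
Σ_t [0,0]: t=0:+1/16 = 1/16
(3j)²=2/35 [(2 2 4; 0 0 0)], sign=+1
Σ_t [0,0]: t=0:+1/96 = 1/96
(3j)²=1/42 [(2 2 4; -2 0 2)], sign=+1
⇒ 4πI² = 15/49
I = (+1)√(15/49/(4π)) = 0.15607835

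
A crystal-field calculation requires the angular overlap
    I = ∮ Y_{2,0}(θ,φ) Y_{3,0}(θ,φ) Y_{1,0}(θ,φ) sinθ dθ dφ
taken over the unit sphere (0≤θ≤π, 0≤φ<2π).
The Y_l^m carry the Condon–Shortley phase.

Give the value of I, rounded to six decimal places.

0.247767

Rules hold: Σm=0, L=6 even, 1≤1≤5.
N = 5·7·3 = 105
Δ = 4!·0!·2!/7! = 1/105
Racah Σ t=2..2: t=2:+1/4 = 1/4
⇒ 3j(2 3 1; 0 0 0)² = 3/35, sgn -1
(m-triple is (0,0,0) — same symbol as above.)
4πI² = N·(3j₀)²·(3jₘ)² = 27/35
I = +1·√(0.771429/4π) = 0.24776670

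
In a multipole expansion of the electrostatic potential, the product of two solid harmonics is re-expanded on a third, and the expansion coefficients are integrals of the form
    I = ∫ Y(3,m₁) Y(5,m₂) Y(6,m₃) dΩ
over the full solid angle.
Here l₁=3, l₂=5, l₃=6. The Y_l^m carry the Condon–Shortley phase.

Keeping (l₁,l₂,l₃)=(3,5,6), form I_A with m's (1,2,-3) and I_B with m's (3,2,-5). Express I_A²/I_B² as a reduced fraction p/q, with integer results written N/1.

Shared (l₁,l₂,l₃)=(3,5,6): N and (l;000)² cancel in I_A²/I_B².
A: Δ = 2!·4!·8!/15! = 1/675675; Racah Σ t=0..2: t=0:+1/40320 t=1:−1/8640 t=2:+1/34560 = -1/16128; ⇒ 3j(3 5 6; 1 2 -3)² = 18/1001, sgn +1
B: Δ = 2!·4!·8!/15! = 1/675675; Racah Σ t=0..0: t=0:+1/241920 = 1/241920; ⇒ 3j(3 5 6; 3 2 -5)² = 2/91, sgn -1
I_A²/I_B² = (18/1001)/(2/91) = 9/11

9/11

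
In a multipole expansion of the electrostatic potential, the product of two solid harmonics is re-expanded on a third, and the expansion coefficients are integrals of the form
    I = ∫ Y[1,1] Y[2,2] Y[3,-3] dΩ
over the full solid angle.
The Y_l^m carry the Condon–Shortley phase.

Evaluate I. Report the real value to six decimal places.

Rules hold: Σm=0, L=6 even, 1≤3≤3.
N = 3·5·7 = 105
Δ = 0!·2!·4!/7! = 1/105
Racah Σ t=0..0: t=0:+1/4 = 1/4
⇒ 3j(1 2 3; 0 0 0)² = 3/35, sgn -1
Racah Σ t=0..0: t=0:+1/48 = 1/48
⇒ 3j(1 2 3; 1 2 -3)² = 1/7, sgn +1
4πI² = N·(3j₀)²·(3jₘ)² = 9/7
I = -1·√(1.28571/4π) = -0.31986543

-0.319865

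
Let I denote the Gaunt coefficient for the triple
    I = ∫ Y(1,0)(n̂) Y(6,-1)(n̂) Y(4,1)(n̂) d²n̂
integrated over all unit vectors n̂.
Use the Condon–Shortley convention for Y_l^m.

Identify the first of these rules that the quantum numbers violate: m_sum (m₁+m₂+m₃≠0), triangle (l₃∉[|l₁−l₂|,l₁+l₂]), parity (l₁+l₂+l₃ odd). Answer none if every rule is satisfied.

triangle

m₁+m₂+m₃ = 0 − 1 + 1 = 0  ✓
triangle: |1−6|=5 ≤ l₃=4 ≤ 1+6=7  ✗
parity: l₁+l₂+l₃ = 11 is odd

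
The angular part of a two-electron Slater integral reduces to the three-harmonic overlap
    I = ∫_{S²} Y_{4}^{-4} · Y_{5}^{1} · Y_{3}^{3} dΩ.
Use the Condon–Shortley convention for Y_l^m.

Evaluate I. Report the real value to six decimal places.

0.050679

Checks pass: Σm=0; 12 even; l₃=3∈[1,9].
(2·4+1)(2·5+1)(2·3+1) = 693
Δ: 6! 2! 4! / 13! → 1/180180
sum: t=2:+1/576 t=3:−1/144 t=4:+1/576 = -1/288
3j²(4 5 3; 0 0 0) = Δ·Π!·Σ² = 20/1001  (sign +1)
sum: t=6:+1/34560 = 1/34560
3j²(4 5 3; -4 1 3) = Δ·Π!·Σ² = 1/429  (sign +1)
combine: 4πI² = 693·20/1001·1/429 = 60/1859
take √, sign +1: I = 0.05067935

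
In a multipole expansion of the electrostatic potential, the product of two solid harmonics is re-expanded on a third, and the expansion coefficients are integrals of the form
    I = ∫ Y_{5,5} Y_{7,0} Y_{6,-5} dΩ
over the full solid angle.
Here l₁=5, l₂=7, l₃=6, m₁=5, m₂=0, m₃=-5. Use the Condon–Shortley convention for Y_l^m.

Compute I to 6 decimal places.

0.065670

Rules hold: Σm=0, L=18 even, 2≤6≤12.
N = 11·15·13 = 2145
Δ = 6!·4!·8!/19! = 1/174594420
Racah Σ t=1..5: t=1:−1/4147200 t=2:+1/207360 t=3:−1/82944 t=4:+1/207360 t=5:−1/4147200 = -1/345600
⇒ 3j(5 7 6; 0 0 0)² = 420/46189, sgn -1
Racah Σ t=0..0: t=0:+1/87091200 = 1/87091200
⇒ 3j(5 7 6; 5 0 -5)² = 35/12597, sgn -1
4πI² = N·(3j₀)²·(3jₘ)² = 73500/1356277
I = +1·√(0.0541925/4π) = 0.06566963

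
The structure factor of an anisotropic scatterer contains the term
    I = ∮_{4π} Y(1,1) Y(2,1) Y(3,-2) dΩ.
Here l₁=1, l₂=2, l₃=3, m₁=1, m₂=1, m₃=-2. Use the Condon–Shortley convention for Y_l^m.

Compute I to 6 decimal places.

m-sum 0 ✓  L=6 even ✓  1≤3≤3 ✓
Π(2lᵢ+1) = 3×5×7 = 105
triangle coeff Δ(1,2,3) = 1/105
Σ_t [0,0]: t=0:+1/4 = 1/4
(3j)²=3/35 [(1 2 3; 0 0 0)], sign=-1
Σ_t [0,0]: t=0:+1/12 = 1/12
(3j)²=2/21 [(1 2 3; 1 1 -2)], sign=-1
⇒ 4πI² = 6/7
I = (+1)√(6/7/(4π)) = 0.26116903

0.261169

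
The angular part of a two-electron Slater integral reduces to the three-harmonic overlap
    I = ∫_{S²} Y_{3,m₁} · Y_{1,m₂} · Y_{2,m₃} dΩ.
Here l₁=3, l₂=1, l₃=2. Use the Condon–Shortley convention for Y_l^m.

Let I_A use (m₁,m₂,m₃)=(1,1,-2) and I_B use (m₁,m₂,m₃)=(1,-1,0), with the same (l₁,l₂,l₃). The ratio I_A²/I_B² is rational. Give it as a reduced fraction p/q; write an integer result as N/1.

Shared (l₁,l₂,l₃)=(3,1,2): N and (l;000)² cancel in I_A²/I_B².
A: Δ = 2!·4!·0!/7! = 1/105; Racah Σ t=2..2: t=2:+1/48 = 1/48; ⇒ 3j(3 1 2; 1 1 -2)² = 1/105, sgn +1
B: Δ = 2!·4!·0!/7! = 1/105; Racah Σ t=0..0: t=0:+1/8 = 1/8; ⇒ 3j(3 1 2; 1 -1 0)² = 2/35, sgn +1
I_A²/I_B² = (1/105)/(2/35) = 1/6

1/6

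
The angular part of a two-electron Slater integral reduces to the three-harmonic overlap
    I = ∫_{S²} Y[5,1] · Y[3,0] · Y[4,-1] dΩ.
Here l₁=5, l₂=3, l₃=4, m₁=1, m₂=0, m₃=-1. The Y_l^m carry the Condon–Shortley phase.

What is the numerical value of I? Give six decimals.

Rules hold: Σm=0, L=12 even, 2≤4≤8.
N = 11·7·9 = 693
Δ = 4!·6!·2!/13! = 1/180180
Racah Σ t=1..3: t=1:−1/576 t=2:+1/144 t=3:−1/576 = 1/288
⇒ 3j(5 3 4; 0 0 0)² = 20/1001, sgn +1
Racah Σ t=1..3: t=1:−1/432 t=2:+1/192 t=3:−1/1440 = 19/8640
⇒ 3j(5 3 4; 1 0 -1)² = 361/30030, sgn -1
4πI² = N·(3j₀)²·(3jₘ)² = 2166/13013
I = -1·√(0.166449/4π) = -0.11508947

-0.115089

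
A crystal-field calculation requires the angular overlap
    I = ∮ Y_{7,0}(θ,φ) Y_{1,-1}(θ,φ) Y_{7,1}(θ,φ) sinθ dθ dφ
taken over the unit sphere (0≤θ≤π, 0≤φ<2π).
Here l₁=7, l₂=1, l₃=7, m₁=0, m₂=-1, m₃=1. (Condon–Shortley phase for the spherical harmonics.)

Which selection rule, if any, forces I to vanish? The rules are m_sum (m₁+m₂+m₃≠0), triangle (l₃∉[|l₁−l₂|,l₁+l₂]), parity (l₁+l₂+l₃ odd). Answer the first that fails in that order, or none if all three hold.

m₁+m₂+m₃ = 0 − 1 + 1 = 0  ✓
triangle: |7−1|=6 ≤ l₃=7 ≤ 7+1=8  ✓
parity: l₁+l₂+l₃ = 15 is odd  ✗

parity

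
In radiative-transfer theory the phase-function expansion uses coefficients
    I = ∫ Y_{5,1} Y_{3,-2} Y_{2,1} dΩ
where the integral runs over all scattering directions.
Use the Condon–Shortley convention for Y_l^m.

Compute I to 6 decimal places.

Checks pass: Σm=0; 10 even; l₃=2∈[2,8].
(2·5+1)(2·3+1)(2·2+1) = 385
Δ: 6! 4! 0! / 11! → 1/2310
sum: t=3:−1/144 = -1/144
3j²(5 3 2; 0 0 0) = Δ·Π!·Σ² = 10/231  (sign -1)
sum: t=1:−1/720 = -1/720
3j²(5 3 2; 1 -2 1) = Δ·Π!·Σ² = 4/385  (sign +1)
combine: 4πI² = 385·10/231·4/385 = 40/231
take √, sign -1: I = -0.11738675

-0.117387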